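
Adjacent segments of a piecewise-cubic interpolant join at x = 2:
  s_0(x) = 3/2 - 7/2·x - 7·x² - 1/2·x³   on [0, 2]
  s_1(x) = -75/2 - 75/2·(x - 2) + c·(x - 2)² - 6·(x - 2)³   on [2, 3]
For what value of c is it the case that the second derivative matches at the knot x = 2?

s_0''(x) = -14 - 3·x, so s_0''(2) = -20. On the right, s_1''(2) = 2c, so c = -10.

-10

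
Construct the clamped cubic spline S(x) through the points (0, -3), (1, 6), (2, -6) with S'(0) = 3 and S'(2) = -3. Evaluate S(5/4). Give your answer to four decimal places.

Write M_i for S''(x_i). With h_i = 1, 1 and divided differences Δ_i = 9, -12, the continuity of S' gives the tridiagonal system
  1·M_0 + 4·M_1 + 1·M_2 = 6(Δ_1 - Δ_0) = -126
Clamped end conditions give two more equations: 2h_0·M_0 + h_0·M_1 = 6(Δ_0 - S'(0)) = 36 and h_1·M_1 + 2h_1·M_2 = 6(S'(2) - Δ_1) = 54.
Forward elimination and back-substitution give M_0 = 93/2, M_1 = -57, M_2 = 111/2.
On [1, 2], S(x) = 6 - 9/4·(x - 1) - 57/2·(x - 1)² + 75/4·(x - 1)³.
With (x - 1) = 1/4: S(5/4) = 1011/256.

3.9492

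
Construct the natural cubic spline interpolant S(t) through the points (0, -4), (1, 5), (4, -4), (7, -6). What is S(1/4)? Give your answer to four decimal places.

Let m_i = S''(x_i). Step sizes h_i = 1, 3, 3; slopes of the chords Δ_i = (y_(i+1) - y_i)/h_i = 9, -3, -2/3.
  1·m_0 + 8·m_1 + 3·m_2 = 6(Δ_1 - Δ_0) = -72
  3·m_1 + 12·m_2 + 3·m_3 = 6(Δ_2 - Δ_1) = 14
Natural end conditions: m_0 = m_3 = 0.
Forward elimination and back-substitution give m_0 = 0, m_1 = -302/29, m_2 = 328/87, m_3 = 0.
On [0, 1], S(t) = -4 + 934/87·t + 0·t² - 151/87·t³.
With t = 1/4: S(1/4) = -2493/1856.

-1.3432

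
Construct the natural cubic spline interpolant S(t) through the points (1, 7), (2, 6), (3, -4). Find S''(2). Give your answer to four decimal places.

Put M_i = S'' at the i-th knot. Here h = (1, 1) and Δ = (-1, -10), so the interior equations h_(i-1)·M_(i-1) + 2(h_(i-1)+h_i)·M_i + h_i·M_(i+1) = 6(Δ_i − Δ_(i-1)) read
  1·M_0 + 4·M_1 + 1·M_2 = 6(Δ_1 - Δ_0) = -54
Natural end conditions: M_0 = M_2 = 0.
Hence M_0 = 0, M_1 = -27/2, M_2 = 0.

-13.5000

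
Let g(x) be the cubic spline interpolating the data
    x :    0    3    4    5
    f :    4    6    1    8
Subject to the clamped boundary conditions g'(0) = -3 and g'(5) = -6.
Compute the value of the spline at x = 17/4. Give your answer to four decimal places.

3.0345

Let σ_i = g''(x_i). Step sizes h_i = 3, 1, 1; slopes of the chords Δ_i = (y_(i+1) - y_i)/h_i = 2/3, -5, 7.
  3·σ_0 + 8·σ_1 + 1·σ_2 = 6(Δ_1 - Δ_0) = -34
  1·σ_1 + 4·σ_2 + 1·σ_3 = 6(Δ_2 - Δ_1) = 72
Clamped end conditions give two more equations: 2h_0·σ_0 + h_0·σ_1 = 6(Δ_0 - g'(0)) = 22 and h_2·σ_2 + 2h_2·σ_3 = 6(g'(5) - Δ_2) = -78.
Forward elimination and back-substitution give σ_0 = 856/87, σ_1 = -358/29, σ_2 = 1022/29, σ_3 = -1642/29.
On [4, 5], g(x) = 1 + 136/29·(x - 4) + 511/29·(x - 4)² - 444/29·(x - 4)³.
With (x - 4) = 1/4: g(17/4) = 88/29.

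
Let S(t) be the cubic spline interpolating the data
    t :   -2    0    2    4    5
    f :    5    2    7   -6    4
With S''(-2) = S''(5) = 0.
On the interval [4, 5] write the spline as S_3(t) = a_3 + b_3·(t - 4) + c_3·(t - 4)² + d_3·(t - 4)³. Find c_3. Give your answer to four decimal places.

10.5183

Let M_i = S''(x_i). Step sizes h_i = 2, 2, 2, 1; slopes of the chords Δ_i = (y_(i+1) - y_i)/h_i = -3/2, 5/2, -13/2, 10.
  2·M_0 + 8·M_1 + 2·M_2 = 6(Δ_1 - Δ_0) = 24
  2·M_1 + 8·M_2 + 2·M_3 = 6(Δ_2 - Δ_1) = -54
  2·M_2 + 6·M_3 + 1·M_4 = 6(Δ_3 - Δ_2) = 99
Natural end conditions: M_0 = M_4 = 0.
Hence M_0 = 0, M_1 = 525/82, M_2 = -558/41, M_3 = 1725/82, M_4 = 0.
On [4, 5], with S_3(t) = a_3 + b_3·(t - 4) + c_3·(t - 4)² + d_3·(t - 4)³: c_3 = M_3/2 = 1725/164, d_3 = (M_4 - M_3)/(6h_3) = -575/164, b_3 = Δ_3 - h_3(2M_3 + M_4)/6 = 245/82.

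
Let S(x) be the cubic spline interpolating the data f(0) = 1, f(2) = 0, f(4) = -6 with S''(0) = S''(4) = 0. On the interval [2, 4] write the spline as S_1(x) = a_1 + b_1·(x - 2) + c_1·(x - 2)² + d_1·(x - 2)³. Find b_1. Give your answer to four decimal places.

-1.7500

Put m_i = S'' at the i-th knot. Here h = (2, 2) and Δ = (-1/2, -3), so the interior equations h_(i-1)·m_(i-1) + 2(h_(i-1)+h_i)·m_i + h_i·m_(i+1) = 6(Δ_i − Δ_(i-1)) read
  2·m_0 + 8·m_1 + 2·m_2 = 6(Δ_1 - Δ_0) = -15
Natural end conditions: m_0 = m_2 = 0.
Solving the tridiagonal system: m_0 = 0, m_1 = -15/8, m_2 = 0.
On [2, 4], with S_1(x) = a_1 + b_1·(x - 2) + c_1·(x - 2)² + d_1·(x - 2)³: c_1 = m_1/2 = -15/16, d_1 = (m_2 - m_1)/(6h_1) = 5/32, b_1 = Δ_1 - h_1(2m_1 + m_2)/6 = -7/4.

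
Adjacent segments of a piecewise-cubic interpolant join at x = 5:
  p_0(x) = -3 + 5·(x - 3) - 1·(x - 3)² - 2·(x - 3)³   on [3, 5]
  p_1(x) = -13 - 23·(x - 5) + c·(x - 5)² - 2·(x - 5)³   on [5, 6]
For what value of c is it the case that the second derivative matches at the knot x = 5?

-13

p_0''(x) = -2 - 12·(x - 3), so p_0''(5) = -26. On the right, p_1''(5) = 2c, so c = -13.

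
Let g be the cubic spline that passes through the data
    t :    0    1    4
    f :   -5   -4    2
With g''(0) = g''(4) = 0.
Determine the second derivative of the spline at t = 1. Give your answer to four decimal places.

0.7500

Put m_i = g'' at the i-th knot. Here h = (1, 3) and Δ = (1, 2), so the interior equations h_(i-1)·m_(i-1) + 2(h_(i-1)+h_i)·m_i + h_i·m_(i+1) = 6(Δ_i − Δ_(i-1)) read
  1·m_0 + 8·m_1 + 3·m_2 = 6(Δ_1 - Δ_0) = 6
Natural end conditions: m_0 = m_2 = 0.
Hence m_0 = 0, m_1 = 3/4, m_2 = 0.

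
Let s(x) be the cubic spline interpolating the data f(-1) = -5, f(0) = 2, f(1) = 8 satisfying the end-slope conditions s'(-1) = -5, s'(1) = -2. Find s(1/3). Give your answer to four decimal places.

Put m_i = s'' at the i-th knot. Here h = (1, 1) and Δ = (7, 6), so the interior equations h_(i-1)·m_(i-1) + 2(h_(i-1)+h_i)·m_i + h_i·m_(i+1) = 6(Δ_i − Δ_(i-1)) read
  1·m_0 + 4·m_1 + 1·m_2 = 6(Δ_1 - Δ_0) = -6
Clamped end conditions give two more equations: 2h_0·m_0 + h_0·m_1 = 6(Δ_0 - s'(-1)) = 72 and h_1·m_1 + 2h_1·m_2 = 6(s'(1) - Δ_1) = -48.
Solving the tridiagonal system: m_0 = 39, m_1 = -6, m_2 = -21.
On [0, 1], s(x) = 2 + 23/2·x - 3·x² - 5/2·x³.
With x = 1/3: s(1/3) = 146/27.

5.4074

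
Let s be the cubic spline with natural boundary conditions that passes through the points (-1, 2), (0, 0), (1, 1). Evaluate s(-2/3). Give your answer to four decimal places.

Put M_i = s'' at the i-th knot. Here h = (1, 1) and Δ = (-2, 1), so the interior equations h_(i-1)·M_(i-1) + 2(h_(i-1)+h_i)·M_i + h_i·M_(i+1) = 6(Δ_i − Δ_(i-1)) read
  1·M_0 + 4·M_1 + 1·M_2 = 6(Δ_1 - Δ_0) = 18
Natural end conditions: M_0 = M_2 = 0.
Forward elimination and back-substitution give M_0 = 0, M_1 = 9/2, M_2 = 0.
On [-1, 0], s(t) = 2 - 11/4·(t + 1) + 0·(t + 1)² + 3/4·(t + 1)³.
With (t + 1) = 1/3: s(-2/3) = 10/9.

1.1111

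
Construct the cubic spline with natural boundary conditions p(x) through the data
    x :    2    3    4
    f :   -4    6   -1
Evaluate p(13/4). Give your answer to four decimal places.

5.6445

Write σ_i for p''(x_i). With h_i = 1, 1 and divided differences Δ_i = 10, -7, the continuity of p' gives the tridiagonal system
  1·σ_0 + 4·σ_1 + 1·σ_2 = 6(Δ_1 - Δ_0) = -102
Natural end conditions: σ_0 = σ_2 = 0.
Solving the tridiagonal system: σ_0 = 0, σ_1 = -51/2, σ_2 = 0.
On [3, 4], p(x) = 6 + 3/2·(x - 3) - 51/4·(x - 3)² + 17/4·(x - 3)³.
With (x - 3) = 1/4: p(13/4) = 1445/256.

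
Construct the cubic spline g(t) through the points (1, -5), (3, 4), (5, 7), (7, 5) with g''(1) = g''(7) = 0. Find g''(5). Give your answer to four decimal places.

With m_i denoting the second derivative at x_i, h_i = 2, 2, 2, and Δ_i = (y_(i+1) − y_i)/h_i = 9/2, 3/2, -1:
  2·m_0 + 8·m_1 + 2·m_2 = 6(Δ_1 - Δ_0) = -18
  2·m_1 + 8·m_2 + 2·m_3 = 6(Δ_2 - Δ_1) = -15
Natural end conditions: m_0 = m_3 = 0.
Solving: m_0 = 0, m_1 = -19/10, m_2 = -7/5, m_3 = 0.

-1.4000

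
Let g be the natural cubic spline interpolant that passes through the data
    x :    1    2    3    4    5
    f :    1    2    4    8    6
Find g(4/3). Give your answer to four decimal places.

Put M_i = g'' at the i-th knot. Here h = (1, 1, 1, 1) and Δ = (1, 2, 4, -2), so the interior equations h_(i-1)·M_(i-1) + 2(h_(i-1)+h_i)·M_i + h_i·M_(i+1) = 6(Δ_i − Δ_(i-1)) read
  1·M_0 + 4·M_1 + 1·M_2 = 6(Δ_1 - Δ_0) = 6
  1·M_1 + 4·M_2 + 1·M_3 = 6(Δ_2 - Δ_1) = 12
  1·M_2 + 4·M_3 + 1·M_4 = 6(Δ_3 - Δ_2) = -36
Natural end conditions: M_0 = M_4 = 0.
Solving the tridiagonal system: M_0 = 0, M_1 = 3/28, M_2 = 39/7, M_3 = -291/28, M_4 = 0.
On [1, 2], g(x) = 1 + 55/56·(x - 1) + 0·(x - 1)² + 1/56·(x - 1)³.
With (x - 1) = 1/3: g(4/3) = 251/189.

1.3280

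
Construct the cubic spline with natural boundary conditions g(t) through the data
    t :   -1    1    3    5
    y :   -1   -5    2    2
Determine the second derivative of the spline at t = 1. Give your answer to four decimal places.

Write M_i for g''(x_i). With h_i = 2, 2, 2 and divided differences Δ_i = -2, 7/2, 0, the continuity of g' gives the tridiagonal system
  2·M_0 + 8·M_1 + 2·M_2 = 6(Δ_1 - Δ_0) = 33
  2·M_1 + 8·M_2 + 2·M_3 = 6(Δ_2 - Δ_1) = -21
Natural end conditions: M_0 = M_3 = 0.
Solving: M_0 = 0, M_1 = 51/10, M_2 = -39/10, M_3 = 0.

5.1000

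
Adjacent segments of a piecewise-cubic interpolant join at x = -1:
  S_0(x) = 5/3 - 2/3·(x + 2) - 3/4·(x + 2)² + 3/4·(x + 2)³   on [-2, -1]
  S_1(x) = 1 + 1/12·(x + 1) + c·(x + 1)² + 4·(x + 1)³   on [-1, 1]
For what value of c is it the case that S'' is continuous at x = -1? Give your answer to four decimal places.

S_0''(x) = -3/2 + 9/2·(x + 2), so S_0''(-1) = 3. On the right, S_1''(-1) = 2c, so c = 3/2.

1.5000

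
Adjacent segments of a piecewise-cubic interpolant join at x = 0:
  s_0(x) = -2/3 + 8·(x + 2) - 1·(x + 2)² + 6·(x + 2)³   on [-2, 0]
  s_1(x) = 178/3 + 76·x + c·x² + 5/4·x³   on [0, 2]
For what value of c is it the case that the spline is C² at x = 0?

35

s_0''(x) = -2 + 36·(x + 2), so s_0''(0) = 70. On the right, s_1''(0) = 2c, so c = 35.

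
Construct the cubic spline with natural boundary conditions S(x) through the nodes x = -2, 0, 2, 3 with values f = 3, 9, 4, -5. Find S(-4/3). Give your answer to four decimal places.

5.5387

Write M_i for S''(x_i). With h_i = 2, 2, 1 and divided differences Δ_i = 3, -5/2, -9, the continuity of S' gives the tridiagonal system
  2·M_0 + 8·M_1 + 2·M_2 = 6(Δ_1 - Δ_0) = -33
  2·M_1 + 6·M_2 + 1·M_3 = 6(Δ_2 - Δ_1) = -39
Natural end conditions: M_0 = M_3 = 0.
Solving: M_0 = 0, M_1 = -30/11, M_2 = -123/22, M_3 = 0.
On [-2, 0], S(x) = 3 + 43/11·(x + 2) + 0·(x + 2)² - 5/22·(x + 2)³.
With (x + 2) = 2/3: S(-4/3) = 1645/297.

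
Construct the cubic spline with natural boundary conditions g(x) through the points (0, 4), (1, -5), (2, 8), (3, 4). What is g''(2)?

With m_i denoting the second derivative at x_i, h_i = 1, 1, 1, and Δ_i = (y_(i+1) − y_i)/h_i = -9, 13, -4:
  1·m_0 + 4·m_1 + 1·m_2 = 6(Δ_1 - Δ_0) = 132
  1·m_1 + 4·m_2 + 1·m_3 = 6(Δ_2 - Δ_1) = -102
Natural end conditions: m_0 = m_3 = 0.
Solving the tridiagonal system: m_0 = 0, m_1 = 42, m_2 = -36, m_3 = 0.

-36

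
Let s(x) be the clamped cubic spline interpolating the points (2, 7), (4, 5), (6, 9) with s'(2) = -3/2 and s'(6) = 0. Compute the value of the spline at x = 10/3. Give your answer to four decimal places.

Put m_i = s'' at the i-th knot. Here h = (2, 2) and Δ = (-1, 2), so the interior equations h_(i-1)·m_(i-1) + 2(h_(i-1)+h_i)·m_i + h_i·m_(i+1) = 6(Δ_i − Δ_(i-1)) read
  2·m_0 + 8·m_1 + 2·m_2 = 6(Δ_1 - Δ_0) = 18
Clamped end conditions give two more equations: 2h_0·m_0 + h_0·m_1 = 6(Δ_0 - s'(2)) = 3 and h_1·m_1 + 2h_1·m_2 = 6(s'(6) - Δ_1) = -12.
Forward elimination and back-substitution give m_0 = -9/8, m_1 = 15/4, m_2 = -39/8.
On [2, 4], s(x) = 7 - 3/2·(x - 2) - 9/16·(x - 2)² + 13/32·(x - 2)³.
With (x - 2) = 4/3: s(10/3) = 134/27.

4.9630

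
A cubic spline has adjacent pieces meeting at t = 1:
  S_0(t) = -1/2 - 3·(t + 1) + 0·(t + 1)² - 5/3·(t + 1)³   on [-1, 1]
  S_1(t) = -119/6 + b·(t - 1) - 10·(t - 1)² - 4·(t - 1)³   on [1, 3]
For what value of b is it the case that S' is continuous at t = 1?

-23

S_0'(t) = -3 + 0·(t + 1) - 5·(t + 1)², so S_0'(1) = -23. On the right, S_1'(1) = b, so b = -23.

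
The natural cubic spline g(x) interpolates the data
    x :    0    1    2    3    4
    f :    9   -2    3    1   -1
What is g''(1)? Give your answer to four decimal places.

28.7143

With M_i denoting the second derivative at x_i, h_i = 1, 1, 1, 1, and Δ_i = (y_(i+1) − y_i)/h_i = -11, 5, -2, -2:
  1·M_0 + 4·M_1 + 1·M_2 = 6(Δ_1 - Δ_0) = 96
  1·M_1 + 4·M_2 + 1·M_3 = 6(Δ_2 - Δ_1) = -42
  1·M_2 + 4·M_3 + 1·M_4 = 6(Δ_3 - Δ_2) = 0
Natural end conditions: M_0 = M_4 = 0.
Solving the tridiagonal system: M_0 = 0, M_1 = 201/7, M_2 = -132/7, M_3 = 33/7, M_4 = 0.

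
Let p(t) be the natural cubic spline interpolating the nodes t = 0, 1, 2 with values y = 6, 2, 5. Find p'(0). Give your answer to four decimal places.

Let M_i = p''(x_i). Step sizes h_i = 1, 1; slopes of the chords Δ_i = (y_(i+1) - y_i)/h_i = -4, 3.
  1·M_0 + 4·M_1 + 1·M_2 = 6(Δ_1 - Δ_0) = 42
Natural end conditions: M_0 = M_2 = 0.
Forward elimination and back-substitution give M_0 = 0, M_1 = 21/2, M_2 = 0.
On [0, 1], p'(t) = b_0 + 2c_0·t + 3d_0·t² with b_0 = Δ_0 - h_0(2M_0 + M_1)/6 = -23/4, c_0 = M_0/2 = 0, d_0 = (M_1 - M_0)/(6h_0) = 7/4. So p'(0) = -23/4.

-5.7500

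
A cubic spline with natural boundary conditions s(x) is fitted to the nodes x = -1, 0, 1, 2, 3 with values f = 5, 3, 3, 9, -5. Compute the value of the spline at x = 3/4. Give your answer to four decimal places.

2.0742

Let M_i = s''(x_i). Step sizes h_i = 1, 1, 1, 1; slopes of the chords Δ_i = (y_(i+1) - y_i)/h_i = -2, 0, 6, -14.
  1·M_0 + 4·M_1 + 1·M_2 = 6(Δ_1 - Δ_0) = 12
  1·M_1 + 4·M_2 + 1·M_3 = 6(Δ_2 - Δ_1) = 36
  1·M_2 + 4·M_3 + 1·M_4 = 6(Δ_3 - Δ_2) = -120
Natural end conditions: M_0 = M_4 = 0.
Solving the tridiagonal system: M_0 = 0, M_1 = -3/2, M_2 = 18, M_3 = -69/2, M_4 = 0.
On [0, 1], s(x) = 3 - 5/2·x - 3/4·x² + 13/4·x³.
With x = 3/4: s(3/4) = 531/256.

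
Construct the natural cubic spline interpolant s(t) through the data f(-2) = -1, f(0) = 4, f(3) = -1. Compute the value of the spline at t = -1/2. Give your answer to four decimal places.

3.2969

Put M_i = s'' at the i-th knot. Here h = (2, 3) and Δ = (5/2, -5/3), so the interior equations h_(i-1)·M_(i-1) + 2(h_(i-1)+h_i)·M_i + h_i·M_(i+1) = 6(Δ_i − Δ_(i-1)) read
  2·M_0 + 10·M_1 + 3·M_2 = 6(Δ_1 - Δ_0) = -25
Natural end conditions: M_0 = M_2 = 0.
Solving the tridiagonal system: M_0 = 0, M_1 = -5/2, M_2 = 0.
On [-2, 0], s(t) = -1 + 10/3·(t + 2) + 0·(t + 2)² - 5/24·(t + 2)³.
With (t + 2) = 3/2: s(-1/2) = 211/64.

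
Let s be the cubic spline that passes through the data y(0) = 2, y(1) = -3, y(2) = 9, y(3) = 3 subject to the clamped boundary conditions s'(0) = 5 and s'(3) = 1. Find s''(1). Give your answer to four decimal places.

Put M_i = s'' at the i-th knot. Here h = (1, 1, 1) and Δ = (-5, 12, -6), so the interior equations h_(i-1)·M_(i-1) + 2(h_(i-1)+h_i)·M_i + h_i·M_(i+1) = 6(Δ_i − Δ_(i-1)) read
  1·M_0 + 4·M_1 + 1·M_2 = 6(Δ_1 - Δ_0) = 102
  1·M_1 + 4·M_2 + 1·M_3 = 6(Δ_2 - Δ_1) = -108
Clamped end conditions give two more equations: 2h_0·M_0 + h_0·M_1 = 6(Δ_0 - s'(0)) = -60 and h_2·M_2 + 2h_2·M_3 = 6(s'(3) - Δ_2) = 42.
Solving the tridiagonal system: M_0 = -844/15, M_1 = 788/15, M_2 = -778/15, M_3 = 704/15.

52.5333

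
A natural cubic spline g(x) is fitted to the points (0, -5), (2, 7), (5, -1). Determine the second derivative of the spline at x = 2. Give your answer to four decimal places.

-5.2000

Write M_i for g''(x_i). With h_i = 2, 3 and divided differences Δ_i = 6, -8/3, the continuity of g' gives the tridiagonal system
  2·M_0 + 10·M_1 + 3·M_2 = 6(Δ_1 - Δ_0) = -52
Natural end conditions: M_0 = M_2 = 0.
Forward elimination and back-substitution give M_0 = 0, M_1 = -26/5, M_2 = 0.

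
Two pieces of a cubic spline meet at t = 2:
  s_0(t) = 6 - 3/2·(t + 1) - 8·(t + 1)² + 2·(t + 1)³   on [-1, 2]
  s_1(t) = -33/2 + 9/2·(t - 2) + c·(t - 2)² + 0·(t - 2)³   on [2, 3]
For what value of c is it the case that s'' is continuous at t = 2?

s_0''(t) = -16 + 12·(t + 1), so s_0''(2) = 20. On the right, s_1''(2) = 2c, so c = 10.

10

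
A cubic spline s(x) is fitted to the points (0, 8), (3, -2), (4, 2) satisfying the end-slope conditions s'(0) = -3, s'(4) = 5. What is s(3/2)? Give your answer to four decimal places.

With m_i denoting the second derivative at x_i, h_i = 3, 1, and Δ_i = (y_(i+1) − y_i)/h_i = -10/3, 4:
  3·m_0 + 8·m_1 + 1·m_2 = 6(Δ_1 - Δ_0) = 44
Clamped end conditions give two more equations: 2h_0·m_0 + h_0·m_1 = 6(Δ_0 - s'(0)) = -2 and h_1·m_1 + 2h_1·m_2 = 6(s'(4) - Δ_1) = 6.
Hence m_0 = -23/6, m_1 = 7, m_2 = -1/2.
On [0, 3], s(x) = 8 - 3·x - 23/12·x² + 65/108·x³.
With x = 3/2: s(3/2) = 39/32.

1.2188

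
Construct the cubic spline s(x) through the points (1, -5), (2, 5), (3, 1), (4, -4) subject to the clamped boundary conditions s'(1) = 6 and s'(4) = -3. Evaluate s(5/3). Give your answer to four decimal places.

Let M_i = s''(x_i). Step sizes h_i = 1, 1, 1; slopes of the chords Δ_i = (y_(i+1) - y_i)/h_i = 10, -4, -5.
  1·M_0 + 4·M_1 + 1·M_2 = 6(Δ_1 - Δ_0) = -84
  1·M_1 + 4·M_2 + 1·M_3 = 6(Δ_2 - Δ_1) = -6
Clamped end conditions give two more equations: 2h_0·M_0 + h_0·M_1 = 6(Δ_0 - s'(1)) = 24 and h_2·M_2 + 2h_2·M_3 = 6(s'(4) - Δ_2) = 12.
Solving the tridiagonal system: M_0 = 132/5, M_1 = -144/5, M_2 = 24/5, M_3 = 18/5.
On [1, 2], s(x) = -5 + 6·(x - 1) + 66/5·(x - 1)² - 46/5·(x - 1)³.
With (x - 1) = 2/3: s(5/3) = 289/135.

2.1407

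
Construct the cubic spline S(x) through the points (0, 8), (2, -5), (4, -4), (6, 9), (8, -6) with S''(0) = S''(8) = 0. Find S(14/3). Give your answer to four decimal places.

1.0952

Write M_i for S''(x_i). With h_i = 2, 2, 2, 2 and divided differences Δ_i = -13/2, 1/2, 13/2, -15/2, the continuity of S' gives the tridiagonal system
  2·M_0 + 8·M_1 + 2·M_2 = 6(Δ_1 - Δ_0) = 42
  2·M_1 + 8·M_2 + 2·M_3 = 6(Δ_2 - Δ_1) = 36
  2·M_2 + 8·M_3 + 2·M_4 = 6(Δ_3 - Δ_2) = -84
Natural end conditions: M_0 = M_4 = 0.
Solving the tridiagonal system: M_0 = 0, M_1 = 201/56, M_2 = 93/14, M_3 = -681/56, M_4 = 0.
On [4, 6], S(x) = -4 + 49/8·(x - 4) + 93/28·(x - 4)² - 351/224·(x - 4)³.
With (x - 4) = 2/3: S(14/3) = 23/21.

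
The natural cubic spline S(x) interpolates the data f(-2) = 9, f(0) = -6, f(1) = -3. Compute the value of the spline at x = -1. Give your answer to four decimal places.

-1.1250

Put M_i = S'' at the i-th knot. Here h = (2, 1) and Δ = (-15/2, 3), so the interior equations h_(i-1)·M_(i-1) + 2(h_(i-1)+h_i)·M_i + h_i·M_(i+1) = 6(Δ_i − Δ_(i-1)) read
  2·M_0 + 6·M_1 + 1·M_2 = 6(Δ_1 - Δ_0) = 63
Natural end conditions: M_0 = M_2 = 0.
Solving the tridiagonal system: M_0 = 0, M_1 = 21/2, M_2 = 0.
On [-2, 0], S(x) = 9 - 11·(x + 2) + 0·(x + 2)² + 7/8·(x + 2)³.
With (x + 2) = 1: S(-1) = -9/8.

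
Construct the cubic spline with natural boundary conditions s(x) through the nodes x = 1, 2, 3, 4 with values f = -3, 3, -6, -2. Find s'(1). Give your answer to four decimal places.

10.8667

Put m_i = s'' at the i-th knot. Here h = (1, 1, 1) and Δ = (6, -9, 4), so the interior equations h_(i-1)·m_(i-1) + 2(h_(i-1)+h_i)·m_i + h_i·m_(i+1) = 6(Δ_i − Δ_(i-1)) read
  1·m_0 + 4·m_1 + 1·m_2 = 6(Δ_1 - Δ_0) = -90
  1·m_1 + 4·m_2 + 1·m_3 = 6(Δ_2 - Δ_1) = 78
Natural end conditions: m_0 = m_3 = 0.
Solving: m_0 = 0, m_1 = -146/5, m_2 = 134/5, m_3 = 0.
On [1, 2], s'(x) = b_0 + 2c_0·(x - 1) + 3d_0·(x - 1)² with b_0 = Δ_0 - h_0(2m_0 + m_1)/6 = 163/15, c_0 = m_0/2 = 0, d_0 = (m_1 - m_0)/(6h_0) = -73/15. So s'(1) = 163/15.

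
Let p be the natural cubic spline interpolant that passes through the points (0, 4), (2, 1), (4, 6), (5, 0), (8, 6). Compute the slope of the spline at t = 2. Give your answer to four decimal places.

Put σ_i = p'' at the i-th knot. Here h = (2, 2, 1, 3) and Δ = (-3/2, 5/2, -6, 2), so the interior equations h_(i-1)·σ_(i-1) + 2(h_(i-1)+h_i)·σ_i + h_i·σ_(i+1) = 6(Δ_i − Δ_(i-1)) read
  2·σ_0 + 8·σ_1 + 2·σ_2 = 6(Δ_1 - Δ_0) = 24
  2·σ_1 + 6·σ_2 + 1·σ_3 = 6(Δ_2 - Δ_1) = -51
  1·σ_2 + 8·σ_3 + 3·σ_4 = 6(Δ_3 - Δ_2) = 48
Natural end conditions: σ_0 = σ_4 = 0.
Forward elimination and back-substitution give σ_0 = 0, σ_1 = 255/43, σ_2 = -504/43, σ_3 = 321/43, σ_4 = 0.
On [2, 4], p'(t) = b_1 + 2c_1·(t - 2) + 3d_1·(t - 2)² with b_1 = Δ_1 - h_1(2σ_1 + σ_2)/6 = 211/86, c_1 = σ_1/2 = 255/86, d_1 = (σ_2 - σ_1)/(6h_1) = -253/172. So p'(2) = 211/86.

2.4535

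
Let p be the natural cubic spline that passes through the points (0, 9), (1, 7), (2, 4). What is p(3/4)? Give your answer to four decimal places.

7.5820

Let m_i = p''(x_i). Step sizes h_i = 1, 1; slopes of the chords Δ_i = (y_(i+1) - y_i)/h_i = -2, -3.
  1·m_0 + 4·m_1 + 1·m_2 = 6(Δ_1 - Δ_0) = -6
Natural end conditions: m_0 = m_2 = 0.
Hence m_0 = 0, m_1 = -3/2, m_2 = 0.
On [0, 1], p(x) = 9 - 7/4·x + 0·x² - 1/4·x³.
With x = 3/4: p(3/4) = 1941/256.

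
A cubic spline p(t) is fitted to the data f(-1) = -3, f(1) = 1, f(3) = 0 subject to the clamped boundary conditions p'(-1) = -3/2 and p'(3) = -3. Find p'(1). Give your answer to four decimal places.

Let M_i = p''(x_i). Step sizes h_i = 2, 2; slopes of the chords Δ_i = (y_(i+1) - y_i)/h_i = 2, -1/2.
  2·M_0 + 8·M_1 + 2·M_2 = 6(Δ_1 - Δ_0) = -15
Clamped end conditions give two more equations: 2h_0·M_0 + h_0·M_1 = 6(Δ_0 - p'(-1)) = 21 and h_1·M_1 + 2h_1·M_2 = 6(p'(3) - Δ_1) = -15.
Solving the tridiagonal system: M_0 = 27/4, M_1 = -3, M_2 = -9/4.
On [1, 3], p'(t) = b_1 + 2c_1·(t - 1) + 3d_1·(t - 1)² with b_1 = Δ_1 - h_1(2M_1 + M_2)/6 = 9/4, c_1 = M_1/2 = -3/2, d_1 = (M_2 - M_1)/(6h_1) = 1/16. So p'(1) = 9/4.

2.2500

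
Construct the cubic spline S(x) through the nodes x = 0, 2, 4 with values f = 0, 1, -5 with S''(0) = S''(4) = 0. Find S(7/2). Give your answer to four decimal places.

-3.0898

Let M_i = S''(x_i). Step sizes h_i = 2, 2; slopes of the chords Δ_i = (y_(i+1) - y_i)/h_i = 1/2, -3.
  2·M_0 + 8·M_1 + 2·M_2 = 6(Δ_1 - Δ_0) = -21
Natural end conditions: M_0 = M_2 = 0.
Forward elimination and back-substitution give M_0 = 0, M_1 = -21/8, M_2 = 0.
On [2, 4], S(x) = 1 - 5/4·(x - 2) - 21/16·(x - 2)² + 7/32·(x - 2)³.
With (x - 2) = 3/2: S(7/2) = -791/256.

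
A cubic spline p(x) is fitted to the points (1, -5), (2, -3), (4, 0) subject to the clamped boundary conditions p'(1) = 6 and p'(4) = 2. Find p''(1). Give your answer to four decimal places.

With m_i denoting the second derivative at x_i, h_i = 1, 2, and Δ_i = (y_(i+1) − y_i)/h_i = 2, 3/2:
  1·m_0 + 6·m_1 + 2·m_2 = 6(Δ_1 - Δ_0) = -3
Clamped end conditions give two more equations: 2h_0·m_0 + h_0·m_1 = 6(Δ_0 - p'(1)) = -24 and h_1·m_1 + 2h_1·m_2 = 6(p'(4) - Δ_1) = 3.
Forward elimination and back-substitution give m_0 = -77/6, m_1 = 5/3, m_2 = -1/12.

-12.8333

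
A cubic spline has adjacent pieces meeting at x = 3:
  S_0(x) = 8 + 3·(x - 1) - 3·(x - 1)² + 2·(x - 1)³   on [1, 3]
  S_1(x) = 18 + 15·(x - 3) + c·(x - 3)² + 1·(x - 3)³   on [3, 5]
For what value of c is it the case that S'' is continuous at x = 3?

9

S_0''(x) = -6 + 12·(x - 1), so S_0''(3) = 18. On the right, S_1''(3) = 2c, so c = 9.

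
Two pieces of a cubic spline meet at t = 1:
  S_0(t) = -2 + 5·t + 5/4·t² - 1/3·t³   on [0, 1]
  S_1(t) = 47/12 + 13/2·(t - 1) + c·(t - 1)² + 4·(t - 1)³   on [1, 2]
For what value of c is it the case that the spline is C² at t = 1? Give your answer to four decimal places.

S_0''(t) = 5/2 - 2·t, so S_0''(1) = 1/2. On the right, S_1''(1) = 2c, so c = 1/4.

0.2500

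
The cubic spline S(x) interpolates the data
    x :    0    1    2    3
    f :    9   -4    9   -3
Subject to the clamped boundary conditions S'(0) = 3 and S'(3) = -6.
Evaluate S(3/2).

2

Write M_i for S''(x_i). With h_i = 1, 1, 1 and divided differences Δ_i = -13, 13, -12, the continuity of S' gives the tridiagonal system
  1·M_0 + 4·M_1 + 1·M_2 = 6(Δ_1 - Δ_0) = 156
  1·M_1 + 4·M_2 + 1·M_3 = 6(Δ_2 - Δ_1) = -150
Clamped end conditions give two more equations: 2h_0·M_0 + h_0·M_1 = 6(Δ_0 - S'(0)) = -96 and h_2·M_2 + 2h_2·M_3 = 6(S'(3) - Δ_2) = 36.
Hence M_0 = -436/5, M_1 = 392/5, M_2 = -352/5, M_3 = 266/5.
On [1, 2], S(x) = -4 - 7/5·(x - 1) + 196/5·(x - 1)² - 124/5·(x - 1)³.
With (x - 1) = 1/2: S(3/2) = 2.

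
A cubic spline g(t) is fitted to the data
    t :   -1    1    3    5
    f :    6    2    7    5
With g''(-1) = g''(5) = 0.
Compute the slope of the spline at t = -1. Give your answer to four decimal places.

-3.4333

Write σ_i for g''(x_i). With h_i = 2, 2, 2 and divided differences Δ_i = -2, 5/2, -1, the continuity of g' gives the tridiagonal system
  2·σ_0 + 8·σ_1 + 2·σ_2 = 6(Δ_1 - Δ_0) = 27
  2·σ_1 + 8·σ_2 + 2·σ_3 = 6(Δ_2 - Δ_1) = -21
Natural end conditions: σ_0 = σ_3 = 0.
Solving: σ_0 = 0, σ_1 = 43/10, σ_2 = -37/10, σ_3 = 0.
On [-1, 1], g'(t) = b_0 + 2c_0·(t + 1) + 3d_0·(t + 1)² with b_0 = Δ_0 - h_0(2σ_0 + σ_1)/6 = -103/30, c_0 = σ_0/2 = 0, d_0 = (σ_1 - σ_0)/(6h_0) = 43/120. So g'(-1) = -103/30.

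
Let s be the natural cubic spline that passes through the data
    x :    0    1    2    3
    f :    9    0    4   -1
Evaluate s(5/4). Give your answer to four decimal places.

0.4313

Write σ_i for s''(x_i). With h_i = 1, 1, 1 and divided differences Δ_i = -9, 4, -5, the continuity of s' gives the tridiagonal system
  1·σ_0 + 4·σ_1 + 1·σ_2 = 6(Δ_1 - Δ_0) = 78
  1·σ_1 + 4·σ_2 + 1·σ_3 = 6(Δ_2 - Δ_1) = -54
Natural end conditions: σ_0 = σ_3 = 0.
Solving the tridiagonal system: σ_0 = 0, σ_1 = 122/5, σ_2 = -98/5, σ_3 = 0.
On [1, 2], s(x) = 0 - 13/15·(x - 1) + 61/5·(x - 1)² - 22/3·(x - 1)³.
With (x - 1) = 1/4: s(5/4) = 69/160.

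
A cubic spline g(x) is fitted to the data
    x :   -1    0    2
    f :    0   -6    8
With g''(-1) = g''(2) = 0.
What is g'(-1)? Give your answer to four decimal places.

Write M_i for g''(x_i). With h_i = 1, 2 and divided differences Δ_i = -6, 7, the continuity of g' gives the tridiagonal system
  1·M_0 + 6·M_1 + 2·M_2 = 6(Δ_1 - Δ_0) = 78
Natural end conditions: M_0 = M_2 = 0.
Hence M_0 = 0, M_1 = 13, M_2 = 0.
On [-1, 0], g'(x) = b_0 + 2c_0·(x + 1) + 3d_0·(x + 1)² with b_0 = Δ_0 - h_0(2M_0 + M_1)/6 = -49/6, c_0 = M_0/2 = 0, d_0 = (M_1 - M_0)/(6h_0) = 13/6. So g'(-1) = -49/6.

-8.1667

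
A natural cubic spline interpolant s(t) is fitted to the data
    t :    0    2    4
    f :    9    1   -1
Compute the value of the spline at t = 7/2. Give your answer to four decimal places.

-0.8516

Write M_i for s''(x_i). With h_i = 2, 2 and divided differences Δ_i = -4, -1, the continuity of s' gives the tridiagonal system
  2·M_0 + 8·M_1 + 2·M_2 = 6(Δ_1 - Δ_0) = 18
Natural end conditions: M_0 = M_2 = 0.
Hence M_0 = 0, M_1 = 9/4, M_2 = 0.
On [2, 4], s(t) = 1 - 5/2·(t - 2) + 9/8·(t - 2)² - 3/16·(t - 2)³.
With (t - 2) = 3/2: s(7/2) = -109/128.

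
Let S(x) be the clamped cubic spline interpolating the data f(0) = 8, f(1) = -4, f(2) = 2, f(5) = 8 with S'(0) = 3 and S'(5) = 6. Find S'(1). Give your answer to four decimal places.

With M_i denoting the second derivative at x_i, h_i = 1, 1, 3, and Δ_i = (y_(i+1) − y_i)/h_i = -12, 6, 2:
  1·M_0 + 4·M_1 + 1·M_2 = 6(Δ_1 - Δ_0) = 108
  1·M_1 + 8·M_2 + 3·M_3 = 6(Δ_2 - Δ_1) = -24
Clamped end conditions give two more equations: 2h_0·M_0 + h_0·M_1 = 6(Δ_0 - S'(0)) = -90 and h_2·M_2 + 2h_2·M_3 = 6(S'(5) - Δ_2) = 24.
Forward elimination and back-substitution give M_0 = -1992/29, M_1 = 1374/29, M_2 = -372/29, M_3 = 302/29.
On [1, 2], S'(x) = b_1 + 2c_1·(x - 1) + 3d_1·(x - 1)² with b_1 = Δ_1 - h_1(2M_1 + M_2)/6 = -222/29, c_1 = M_1/2 = 687/29, d_1 = (M_2 - M_1)/(6h_1) = -291/29. So S'(1) = -222/29.

-7.6552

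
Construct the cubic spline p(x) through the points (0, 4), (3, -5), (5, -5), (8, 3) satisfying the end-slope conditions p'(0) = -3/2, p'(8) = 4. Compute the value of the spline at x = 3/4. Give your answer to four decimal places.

2.2298

With σ_i denoting the second derivative at x_i, h_i = 3, 2, 3, and Δ_i = (y_(i+1) − y_i)/h_i = -3, 0, 8/3:
  3·σ_0 + 10·σ_1 + 2·σ_2 = 6(Δ_1 - Δ_0) = 18
  2·σ_1 + 10·σ_2 + 3·σ_3 = 6(Δ_2 - Δ_1) = 16
Clamped end conditions give two more equations: 2h_0·σ_0 + h_0·σ_1 = 6(Δ_0 - p'(0)) = -9 and h_2·σ_2 + 2h_2·σ_3 = 6(p'(8) - Δ_2) = 8.
Forward elimination and back-substitution give σ_0 = -248/91, σ_1 = 223/91, σ_2 = 76/91, σ_3 = 250/273.
On [0, 3], p(x) = 4 - 3/2·x - 124/91·x² + 157/546·x³.
With x = 3/4: p(3/4) = 25973/11648.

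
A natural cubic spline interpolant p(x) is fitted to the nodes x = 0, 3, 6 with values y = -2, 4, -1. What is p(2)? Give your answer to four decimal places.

3.0185

Put M_i = p'' at the i-th knot. Here h = (3, 3) and Δ = (2, -5/3), so the interior equations h_(i-1)·M_(i-1) + 2(h_(i-1)+h_i)·M_i + h_i·M_(i+1) = 6(Δ_i − Δ_(i-1)) read
  3·M_0 + 12·M_1 + 3·M_2 = 6(Δ_1 - Δ_0) = -22
Natural end conditions: M_0 = M_2 = 0.
Solving the tridiagonal system: M_0 = 0, M_1 = -11/6, M_2 = 0.
On [0, 3], p(x) = -2 + 35/12·x + 0·x² - 11/108·x³.
With x = 2: p(2) = 163/54.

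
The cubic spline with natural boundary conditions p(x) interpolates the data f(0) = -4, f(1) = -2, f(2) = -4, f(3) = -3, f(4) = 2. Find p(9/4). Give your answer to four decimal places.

-4.2154

Let m_i = p''(x_i). Step sizes h_i = 1, 1, 1, 1; slopes of the chords Δ_i = (y_(i+1) - y_i)/h_i = 2, -2, 1, 5.
  1·m_0 + 4·m_1 + 1·m_2 = 6(Δ_1 - Δ_0) = -24
  1·m_1 + 4·m_2 + 1·m_3 = 6(Δ_2 - Δ_1) = 18
  1·m_2 + 4·m_3 + 1·m_4 = 6(Δ_3 - Δ_2) = 24
Natural end conditions: m_0 = m_4 = 0.
Solving: m_0 = 0, m_1 = -51/7, m_2 = 36/7, m_3 = 33/7, m_4 = 0.
On [2, 3], p(x) = -4 - 3/2·(x - 2) + 18/7·(x - 2)² - 1/14·(x - 2)³.
With (x - 2) = 1/4: p(9/4) = -3777/896.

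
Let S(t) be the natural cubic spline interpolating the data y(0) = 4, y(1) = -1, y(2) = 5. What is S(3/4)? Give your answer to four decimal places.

Write σ_i for S''(x_i). With h_i = 1, 1 and divided differences Δ_i = -5, 6, the continuity of S' gives the tridiagonal system
  1·σ_0 + 4·σ_1 + 1·σ_2 = 6(Δ_1 - Δ_0) = 66
Natural end conditions: σ_0 = σ_2 = 0.
Forward elimination and back-substitution give σ_0 = 0, σ_1 = 33/2, σ_2 = 0.
On [0, 1], S(t) = 4 - 31/4·t + 0·t² + 11/4·t³.
With t = 3/4: S(3/4) = -167/256.

-0.6523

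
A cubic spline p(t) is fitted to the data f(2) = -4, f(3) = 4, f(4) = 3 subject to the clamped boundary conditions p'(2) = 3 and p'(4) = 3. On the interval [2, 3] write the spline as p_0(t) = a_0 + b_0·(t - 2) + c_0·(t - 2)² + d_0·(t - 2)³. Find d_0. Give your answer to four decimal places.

With m_i denoting the second derivative at x_i, h_i = 1, 1, and Δ_i = (y_(i+1) − y_i)/h_i = 8, -1:
  1·m_0 + 4·m_1 + 1·m_2 = 6(Δ_1 - Δ_0) = -54
Clamped end conditions give two more equations: 2h_0·m_0 + h_0·m_1 = 6(Δ_0 - p'(2)) = 30 and h_1·m_1 + 2h_1·m_2 = 6(p'(4) - Δ_1) = 24.
Hence m_0 = 57/2, m_1 = -27, m_2 = 51/2.
On [2, 3], with p_0(t) = a_0 + b_0·(t - 2) + c_0·(t - 2)² + d_0·(t - 2)³: c_0 = m_0/2 = 57/4, d_0 = (m_1 - m_0)/(6h_0) = -37/4, b_0 = Δ_0 - h_0(2m_0 + m_1)/6 = 3.

-9.2500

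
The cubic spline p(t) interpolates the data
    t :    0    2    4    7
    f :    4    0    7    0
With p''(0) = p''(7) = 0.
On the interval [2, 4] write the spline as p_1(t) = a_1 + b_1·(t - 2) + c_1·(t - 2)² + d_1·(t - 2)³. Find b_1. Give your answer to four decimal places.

Put σ_i = p'' at the i-th knot. Here h = (2, 2, 3) and Δ = (-2, 7/2, -7/3), so the interior equations h_(i-1)·σ_(i-1) + 2(h_(i-1)+h_i)·σ_i + h_i·σ_(i+1) = 6(Δ_i − Δ_(i-1)) read
  2·σ_0 + 8·σ_1 + 2·σ_2 = 6(Δ_1 - Δ_0) = 33
  2·σ_1 + 10·σ_2 + 3·σ_3 = 6(Δ_2 - Δ_1) = -35
Natural end conditions: σ_0 = σ_3 = 0.
Forward elimination and back-substitution give σ_0 = 0, σ_1 = 100/19, σ_2 = -173/38, σ_3 = 0.
On [2, 4], with p_1(t) = a_1 + b_1·(t - 2) + c_1·(t - 2)² + d_1·(t - 2)³: c_1 = σ_1/2 = 50/19, d_1 = (σ_2 - σ_1)/(6h_1) = -373/456, b_1 = Δ_1 - h_1(2σ_1 + σ_2)/6 = 86/57.

1.5088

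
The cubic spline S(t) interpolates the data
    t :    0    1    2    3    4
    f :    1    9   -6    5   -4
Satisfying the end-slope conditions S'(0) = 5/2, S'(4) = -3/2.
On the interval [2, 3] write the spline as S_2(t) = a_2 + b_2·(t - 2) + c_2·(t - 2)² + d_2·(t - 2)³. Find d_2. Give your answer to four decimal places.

-21.8393

Write σ_i for S''(x_i). With h_i = 1, 1, 1, 1 and divided differences Δ_i = 8, -15, 11, -9, the continuity of S' gives the tridiagonal system
  1·σ_0 + 4·σ_1 + 1·σ_2 = 6(Δ_1 - Δ_0) = -138
  1·σ_1 + 4·σ_2 + 1·σ_3 = 6(Δ_2 - Δ_1) = 156
  1·σ_2 + 4·σ_3 + 1·σ_4 = 6(Δ_3 - Δ_2) = -120
Clamped end conditions give two more equations: 2h_0·σ_0 + h_0·σ_1 = 6(Δ_0 - S'(0)) = 33 and h_3·σ_3 + 2h_3·σ_4 = 6(S'(4) - Δ_3) = 45.
Solving the tridiagonal system: σ_0 = 1361/28, σ_1 = -899/14, σ_2 = 281/4, σ_3 = -851/14, σ_4 = 1481/28.
On [2, 3], with S_2(t) = a_2 + b_2·(t - 2) + c_2·(t - 2)² + d_2·(t - 2)³: c_2 = σ_2/2 = 281/8, d_2 = (σ_3 - σ_2)/(6h_2) = -1223/56, b_2 = Δ_2 - h_2(2σ_2 + σ_3)/6 = -16/7.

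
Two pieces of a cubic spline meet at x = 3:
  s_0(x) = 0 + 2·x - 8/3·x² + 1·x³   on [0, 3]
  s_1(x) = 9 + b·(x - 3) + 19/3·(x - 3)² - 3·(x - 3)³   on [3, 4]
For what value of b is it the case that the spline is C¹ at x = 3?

13

s_0'(x) = 2 - 16/3·x + 3·x², so s_0'(3) = 13. On the right, s_1'(3) = b, so b = 13.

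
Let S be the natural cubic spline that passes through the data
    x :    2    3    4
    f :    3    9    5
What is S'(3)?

1

Write M_i for S''(x_i). With h_i = 1, 1 and divided differences Δ_i = 6, -4, the continuity of S' gives the tridiagonal system
  1·M_0 + 4·M_1 + 1·M_2 = 6(Δ_1 - Δ_0) = -60
Natural end conditions: M_0 = M_2 = 0.
Hence M_0 = 0, M_1 = -15, M_2 = 0.
On [3, 4], S'(x) = b_1 + 2c_1·(x - 3) + 3d_1·(x - 3)² with b_1 = Δ_1 - h_1(2M_1 + M_2)/6 = 1, c_1 = M_1/2 = -15/2, d_1 = (M_2 - M_1)/(6h_1) = 5/2. So S'(3) = 1.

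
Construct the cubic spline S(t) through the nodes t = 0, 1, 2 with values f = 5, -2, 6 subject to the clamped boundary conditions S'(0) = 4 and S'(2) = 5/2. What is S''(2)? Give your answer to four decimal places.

-39.7500

Write m_i for S''(x_i). With h_i = 1, 1 and divided differences Δ_i = -7, 8, the continuity of S' gives the tridiagonal system
  1·m_0 + 4·m_1 + 1·m_2 = 6(Δ_1 - Δ_0) = 90
Clamped end conditions give two more equations: 2h_0·m_0 + h_0·m_1 = 6(Δ_0 - S'(0)) = -66 and h_1·m_1 + 2h_1·m_2 = 6(S'(2) - Δ_1) = -33.
Hence m_0 = -225/4, m_1 = 93/2, m_2 = -159/4.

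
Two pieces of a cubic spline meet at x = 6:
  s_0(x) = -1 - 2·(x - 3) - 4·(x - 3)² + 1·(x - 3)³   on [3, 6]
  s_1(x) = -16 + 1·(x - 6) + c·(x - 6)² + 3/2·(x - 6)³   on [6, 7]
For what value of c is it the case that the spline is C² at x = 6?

s_0''(x) = -8 + 6·(x - 3), so s_0''(6) = 10. On the right, s_1''(6) = 2c, so c = 5.

5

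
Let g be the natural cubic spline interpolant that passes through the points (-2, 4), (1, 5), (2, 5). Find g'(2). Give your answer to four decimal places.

-0.0417

Let M_i = g''(x_i). Step sizes h_i = 3, 1; slopes of the chords Δ_i = (y_(i+1) - y_i)/h_i = 1/3, 0.
  3·M_0 + 8·M_1 + 1·M_2 = 6(Δ_1 - Δ_0) = -2
Natural end conditions: M_0 = M_2 = 0.
Solving the tridiagonal system: M_0 = 0, M_1 = -1/4, M_2 = 0.
On [1, 2], g'(t) = b_1 + 2c_1·(t - 1) + 3d_1·(t - 1)² with b_1 = Δ_1 - h_1(2M_1 + M_2)/6 = 1/12, c_1 = M_1/2 = -1/8, d_1 = (M_2 - M_1)/(6h_1) = 1/24. So g'(2) = -1/24.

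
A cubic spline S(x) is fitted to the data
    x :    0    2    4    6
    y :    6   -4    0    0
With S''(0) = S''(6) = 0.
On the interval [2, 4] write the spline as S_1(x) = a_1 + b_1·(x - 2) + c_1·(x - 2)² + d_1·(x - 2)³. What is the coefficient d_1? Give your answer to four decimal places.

Let M_i = S''(x_i). Step sizes h_i = 2, 2, 2; slopes of the chords Δ_i = (y_(i+1) - y_i)/h_i = -5, 2, 0.
  2·M_0 + 8·M_1 + 2·M_2 = 6(Δ_1 - Δ_0) = 42
  2·M_1 + 8·M_2 + 2·M_3 = 6(Δ_2 - Δ_1) = -12
Natural end conditions: M_0 = M_3 = 0.
Solving the tridiagonal system: M_0 = 0, M_1 = 6, M_2 = -3, M_3 = 0.
On [2, 4], with S_1(x) = a_1 + b_1·(x - 2) + c_1·(x - 2)² + d_1·(x - 2)³: c_1 = M_1/2 = 3, d_1 = (M_2 - M_1)/(6h_1) = -3/4, b_1 = Δ_1 - h_1(2M_1 + M_2)/6 = -1.

-0.7500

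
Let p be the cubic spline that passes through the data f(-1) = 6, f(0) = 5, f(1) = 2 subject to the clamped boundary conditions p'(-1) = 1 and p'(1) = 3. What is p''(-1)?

Let M_i = p''(x_i). Step sizes h_i = 1, 1; slopes of the chords Δ_i = (y_(i+1) - y_i)/h_i = -1, -3.
  1·M_0 + 4·M_1 + 1·M_2 = 6(Δ_1 - Δ_0) = -12
Clamped end conditions give two more equations: 2h_0·M_0 + h_0·M_1 = 6(Δ_0 - p'(-1)) = -12 and h_1·M_1 + 2h_1·M_2 = 6(p'(1) - Δ_1) = 36.
Hence M_0 = -2, M_1 = -8, M_2 = 22.

-2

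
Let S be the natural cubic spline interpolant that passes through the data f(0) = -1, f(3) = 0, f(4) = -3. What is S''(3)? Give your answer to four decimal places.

With m_i denoting the second derivative at x_i, h_i = 3, 1, and Δ_i = (y_(i+1) − y_i)/h_i = 1/3, -3:
  3·m_0 + 8·m_1 + 1·m_2 = 6(Δ_1 - Δ_0) = -20
Natural end conditions: m_0 = m_2 = 0.
Hence m_0 = 0, m_1 = -5/2, m_2 = 0.

-2.5000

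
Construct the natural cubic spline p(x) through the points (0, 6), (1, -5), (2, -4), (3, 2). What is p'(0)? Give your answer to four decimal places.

With σ_i denoting the second derivative at x_i, h_i = 1, 1, 1, and Δ_i = (y_(i+1) − y_i)/h_i = -11, 1, 6:
  1·σ_0 + 4·σ_1 + 1·σ_2 = 6(Δ_1 - Δ_0) = 72
  1·σ_1 + 4·σ_2 + 1·σ_3 = 6(Δ_2 - Δ_1) = 30
Natural end conditions: σ_0 = σ_3 = 0.
Solving the tridiagonal system: σ_0 = 0, σ_1 = 86/5, σ_2 = 16/5, σ_3 = 0.
On [0, 1], p'(x) = b_0 + 2c_0·x + 3d_0·x² with b_0 = Δ_0 - h_0(2σ_0 + σ_1)/6 = -208/15, c_0 = σ_0/2 = 0, d_0 = (σ_1 - σ_0)/(6h_0) = 43/15. So p'(0) = -208/15.

-13.8667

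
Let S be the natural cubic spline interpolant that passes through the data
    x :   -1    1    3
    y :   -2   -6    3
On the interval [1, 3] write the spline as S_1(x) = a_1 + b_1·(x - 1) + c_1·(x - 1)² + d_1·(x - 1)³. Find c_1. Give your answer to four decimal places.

2.4375

With σ_i denoting the second derivative at x_i, h_i = 2, 2, and Δ_i = (y_(i+1) − y_i)/h_i = -2, 9/2:
  2·σ_0 + 8·σ_1 + 2·σ_2 = 6(Δ_1 - Δ_0) = 39
Natural end conditions: σ_0 = σ_2 = 0.
Solving: σ_0 = 0, σ_1 = 39/8, σ_2 = 0.
On [1, 3], with S_1(x) = a_1 + b_1·(x - 1) + c_1·(x - 1)² + d_1·(x - 1)³: c_1 = σ_1/2 = 39/16, d_1 = (σ_2 - σ_1)/(6h_1) = -13/32, b_1 = Δ_1 - h_1(2σ_1 + σ_2)/6 = 5/4.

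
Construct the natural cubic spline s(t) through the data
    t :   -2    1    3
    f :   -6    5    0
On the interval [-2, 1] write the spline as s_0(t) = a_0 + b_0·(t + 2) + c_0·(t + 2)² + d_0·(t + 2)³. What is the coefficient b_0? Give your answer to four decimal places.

5.5167

Write m_i for s''(x_i). With h_i = 3, 2 and divided differences Δ_i = 11/3, -5/2, the continuity of s' gives the tridiagonal system
  3·m_0 + 10·m_1 + 2·m_2 = 6(Δ_1 - Δ_0) = -37
Natural end conditions: m_0 = m_2 = 0.
Solving: m_0 = 0, m_1 = -37/10, m_2 = 0.
On [-2, 1], with s_0(t) = a_0 + b_0·(t + 2) + c_0·(t + 2)² + d_0·(t + 2)³: c_0 = m_0/2 = 0, d_0 = (m_1 - m_0)/(6h_0) = -37/180, b_0 = Δ_0 - h_0(2m_0 + m_1)/6 = 331/60.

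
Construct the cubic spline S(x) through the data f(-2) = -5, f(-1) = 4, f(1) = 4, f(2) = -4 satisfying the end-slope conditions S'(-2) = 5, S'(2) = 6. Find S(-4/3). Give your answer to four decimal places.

0.6656

Put m_i = S'' at the i-th knot. Here h = (1, 2, 1) and Δ = (9, 0, -8), so the interior equations h_(i-1)·m_(i-1) + 2(h_(i-1)+h_i)·m_i + h_i·m_(i+1) = 6(Δ_i − Δ_(i-1)) read
  1·m_0 + 6·m_1 + 2·m_2 = 6(Δ_1 - Δ_0) = -54
  2·m_1 + 6·m_2 + 1·m_3 = 6(Δ_2 - Δ_1) = -48
Clamped end conditions give two more equations: 2h_0·m_0 + h_0·m_1 = 6(Δ_0 - S'(-2)) = 24 and h_2·m_2 + 2h_2·m_3 = 6(S'(2) - Δ_2) = 84.
Hence m_0 = 542/35, m_1 = -244/35, m_2 = -484/35, m_3 = 1712/35.
On [-2, -1], S(x) = -5 + 5·(x + 2) + 271/35·(x + 2)² - 131/35·(x + 2)³.
With (x + 2) = 2/3: S(-4/3) = 629/945.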